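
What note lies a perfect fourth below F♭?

F down a perfect fourth is C, so the target letter is C.
From Fb, a perfect fourth is 5 semitones down: Cb.

Cb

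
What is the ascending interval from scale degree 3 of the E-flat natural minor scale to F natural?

Scale degree 3 of Eb natural minor is Gb.
Gb up to F: letters G→F make it a seventh; 11 semitones makes it major.

major seventh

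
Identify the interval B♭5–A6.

The letter names run B→A, a span of 6 letter steps, so the interval is some kind of seventh.
Bb to A is 11 semitones. A major seventh is 11, so 11 makes it major.

major seventh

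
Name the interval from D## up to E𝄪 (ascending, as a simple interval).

major second

The letter names run D→E, a span of 1 letter step, so the interval is some kind of second.
D## to E## is 2 semitones. A major second is 2, so 2 makes it major.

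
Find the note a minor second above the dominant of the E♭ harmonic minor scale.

The dominant of Eb harmonic minor is Bb.
A minor second (1 semitone) above Bb lands on the letter C, giving Cb.

Cb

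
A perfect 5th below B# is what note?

E#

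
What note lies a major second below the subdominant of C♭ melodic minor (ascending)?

Ebb

The subdominant of Cb melodic minor (ascending) is Fb.
A major second (2 semitones) below Fb lands on the letter E, giving Ebb.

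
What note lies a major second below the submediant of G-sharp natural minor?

D

The submediant of G# natural minor is E.
A major second (2 semitones) below E lands on the letter D, giving D.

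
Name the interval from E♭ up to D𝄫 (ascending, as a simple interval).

The letter names run E→D, a span of 6 letter steps, so the interval is some kind of seventh.
Eb to Dbb is 9 semitones. A major seventh is 11, so 9 makes it diminished.

diminished seventh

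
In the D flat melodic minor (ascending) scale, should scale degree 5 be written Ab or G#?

Ab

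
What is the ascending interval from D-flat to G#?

Counting letters D–E–F–G gives a fourth.
Db→G# = 7 semitones, 2 wider than the perfect fourth (5), so doubly augmented.

doubly augmented fourth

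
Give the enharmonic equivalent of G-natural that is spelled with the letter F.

F##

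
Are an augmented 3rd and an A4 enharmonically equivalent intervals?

No

An augmented third spans 5 semitones; an augmented fourth spans 6.
The spans differ, so they are not enharmonic equivalents.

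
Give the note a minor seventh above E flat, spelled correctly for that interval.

Db

A seventh above E lands on the letter D.
A minor seventh spans 10 semitones, so Eb moves to pitch class 1. On the letter D that is Db.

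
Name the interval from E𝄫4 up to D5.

augmented seventh

Counting letters E–F–G–A–B–C–D gives a seventh.
Ebb→D = 12 semitones, 1 wider than the major seventh (11), so augmented.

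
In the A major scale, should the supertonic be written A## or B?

B

Each scale degree takes a distinct letter name. Degree 2 of a scale on A must use the letter B.
B and A## are enharmonically the same pitch, but only B uses the letter B, so it is the correct spelling here.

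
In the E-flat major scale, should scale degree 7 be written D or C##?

D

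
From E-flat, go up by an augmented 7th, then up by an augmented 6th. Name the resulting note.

An augmented seventh up from Eb is D# (letter D, 12 semitones up).
An augmented sixth up from D# is B## (letter B, 10 semitones up).

B##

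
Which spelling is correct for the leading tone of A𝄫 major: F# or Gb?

Each scale degree takes a distinct letter name. Degree 7 of a scale on A must use the letter G.
Gb and F# are enharmonically the same pitch, but only Gb uses the letter G, so it is the correct spelling here.

Gb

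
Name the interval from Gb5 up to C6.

Counting letters G–A–B–C gives a fourth.
Gb→C = 6 semitones, 1 wider than the perfect fourth (5), so augmented.

augmented fourth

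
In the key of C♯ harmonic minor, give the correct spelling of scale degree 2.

Degree 2 takes the letter 1 step above C, which is D.
In harmonic minor, degree 2 sits 2 semitones above the tonic. C# + 2 semitones is pitch class 3, spelled on D as D#.

D#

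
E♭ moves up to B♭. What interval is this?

perfect fifth

Counting letters E–F–G–A–B gives a fifth.
Eb→Bb = 7 semitones, exactly the perfect fifth.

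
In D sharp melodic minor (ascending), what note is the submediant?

The D# melodic minor (ascending) scale runs D# E# F# G# A# B# C##.
Degree 6 is B#.

B#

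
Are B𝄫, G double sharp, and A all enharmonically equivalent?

Yes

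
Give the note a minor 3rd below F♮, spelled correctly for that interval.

A third below F lands on the letter D.
A minor third spans 3 semitones, so F moves to pitch class 2. On the letter D that is D.

D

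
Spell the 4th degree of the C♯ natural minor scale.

Degree 4 takes the letter 3 steps above C, which is F.
In natural minor, degree 4 sits 5 semitones above the tonic. C# + 5 semitones is pitch class 6, spelled on F as F#.

F#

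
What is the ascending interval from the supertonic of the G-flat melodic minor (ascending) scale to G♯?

The supertonic of Gb melodic minor (ascending) is Ab.
Ab up to G#: letters A→G make it a seventh; 12 semitones makes it augmented.

augmented seventh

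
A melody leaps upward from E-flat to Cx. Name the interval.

Counting letters E–F–G–A–B–C gives a sixth.
Eb→C## = 11 semitones, 2 wider than the major sixth (9), so doubly augmented.

doubly augmented sixth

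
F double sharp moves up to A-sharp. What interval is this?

minor third

Counting letters F–G–A gives a third.
F##→A# = 3 semitones, 1 narrower than the major third (4), so minor.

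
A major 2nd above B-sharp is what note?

B up a major second is C#, so the target letter is C.
From B#, a major second is 2 semitones up: C##.

C##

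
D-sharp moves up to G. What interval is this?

diminished fourth

The letter names run D→G, a span of 3 letter steps, so the interval is some kind of fourth.
D# to G is 4 semitones. A perfect fourth is 5, so 4 makes it diminished.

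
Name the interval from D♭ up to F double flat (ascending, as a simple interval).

diminished third

The letter names run D→F, a span of 2 letter steps, so the interval is some kind of third.
Db to Fbb is 2 semitones. A major third is 4, so 2 makes it diminished.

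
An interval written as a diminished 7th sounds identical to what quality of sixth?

major

A diminished seventh spans 9 semitones.
A sixth spanning 9 semitones is major (the major sixth is 9).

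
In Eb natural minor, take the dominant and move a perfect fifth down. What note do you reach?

Eb

The dominant of Eb natural minor is Bb.
A perfect fifth (7 semitones) below Bb lands on the letter E, giving Eb.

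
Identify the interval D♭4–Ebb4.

Counting letters D–E gives a second.
Db→Ebb = 1 semitone, 1 narrower than the major second (2), so minor.

minor second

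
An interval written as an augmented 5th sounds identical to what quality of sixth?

minor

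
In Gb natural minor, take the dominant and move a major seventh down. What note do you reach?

Ebb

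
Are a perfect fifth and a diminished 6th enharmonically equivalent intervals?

A perfect fifth spans 7 semitones; a diminished sixth spans 7.
They are enharmonically equivalent.

Yes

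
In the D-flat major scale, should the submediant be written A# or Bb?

Bb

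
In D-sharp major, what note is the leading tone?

C##

Degree 7 takes the letter 6 steps above D, which is C.
In major, degree 7 sits 11 semitones above the tonic. D# + 11 semitones is pitch class 2, spelled on C as C##.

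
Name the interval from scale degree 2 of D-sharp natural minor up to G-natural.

Scale degree 2 of D# natural minor is E#.
E# up to G: letters E→G make it a third; 2 semitones makes it diminished.

diminished third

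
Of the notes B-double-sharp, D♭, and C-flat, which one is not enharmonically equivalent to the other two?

Cb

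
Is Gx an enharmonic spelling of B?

No

Two spellings are enharmonically equivalent only if they share a pitch class.
Here G## → 9, B → 11; 9 ≠ 11, so they are not.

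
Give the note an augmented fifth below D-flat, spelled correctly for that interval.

D down a perfect fifth is G, so the target letter is G.
From Db, an augmented fifth is 8 semitones down: Gbb.

Gbb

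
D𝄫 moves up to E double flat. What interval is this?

major second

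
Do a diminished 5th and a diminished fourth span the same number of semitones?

A diminished fifth spans 6 semitones; a diminished fourth spans 4.
The spans differ, so they are not enharmonic equivalents.

No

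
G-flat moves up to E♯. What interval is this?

Counting letters G–A–B–C–D–E gives a sixth.
Gb→E# = 11 semitones, 2 wider than the major sixth (9), so doubly augmented.

doubly augmented sixth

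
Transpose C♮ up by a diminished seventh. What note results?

Bbb

A seventh above C lands on the letter B.
A diminished seventh spans 9 semitones, so C moves to pitch class 9. On the letter B that is Bbb.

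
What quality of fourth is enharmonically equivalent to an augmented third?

An augmented third spans 5 semitones.
A fourth spanning 5 semitones is perfect (the perfect fourth is 5).

perfect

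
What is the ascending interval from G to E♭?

minor sixth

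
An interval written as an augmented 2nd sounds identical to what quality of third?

An augmented second spans 3 semitones.
A third spanning 3 semitones is minor (the major third is 4).

minor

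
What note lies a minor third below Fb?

A third below F lands on the letter D.
A minor third spans 3 semitones, so Fb moves to pitch class 1. On the letter D that is Db.

Db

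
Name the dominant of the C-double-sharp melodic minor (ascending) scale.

G##

Degree 5 takes the letter 4 steps above C, which is G.
In melodic minor (ascending), degree 5 sits 7 semitones above the tonic. C## + 7 semitones is pitch class 9, spelled on G as G##.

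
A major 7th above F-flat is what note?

Eb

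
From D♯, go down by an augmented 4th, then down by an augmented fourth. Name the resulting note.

Eb

An augmented fourth down from D# is A (letter A, 6 semitones down).
An augmented fourth down from A is Eb (letter E, 6 semitones down).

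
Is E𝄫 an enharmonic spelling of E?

Two spellings are enharmonically equivalent only if they share a pitch class.
Here Ebb → 2, E → 4; 2 ≠ 4, so they are not.

No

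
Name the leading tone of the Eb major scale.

D

Degree 7 takes the letter 6 steps above E, which is D.
In major, degree 7 sits 11 semitones above the tonic. Eb + 11 semitones is pitch class 2, spelled on D as D.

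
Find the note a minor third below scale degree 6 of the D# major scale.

G##

Scale degree 6 of D# major is B#.
A minor third (3 semitones) below B# lands on the letter G, giving G##.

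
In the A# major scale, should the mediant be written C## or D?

C##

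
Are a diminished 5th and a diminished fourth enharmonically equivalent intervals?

No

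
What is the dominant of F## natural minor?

Degree 5 takes the letter 4 steps above F, which is C.
In natural minor, degree 5 sits 7 semitones above the tonic. F## + 7 semitones is pitch class 2, spelled on C as C##.

C##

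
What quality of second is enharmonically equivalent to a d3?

A diminished third spans 2 semitones.
A second spanning 2 semitones is major (the major second is 2).

major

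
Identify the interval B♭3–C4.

major second

The letter names run B→C, a span of 1 letter step, so the interval is some kind of second.
Bb to C is 2 semitones. A major second is 2, so 2 makes it major.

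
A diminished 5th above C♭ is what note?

Gbb

A fifth above C lands on the letter G.
A diminished fifth spans 6 semitones, so Cb moves to pitch class 5. On the letter G that is Gbb.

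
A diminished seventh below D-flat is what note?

E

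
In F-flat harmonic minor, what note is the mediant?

Abb

Degree 3 takes the letter 2 steps above F, which is A.
In harmonic minor, degree 3 sits 3 semitones above the tonic. Fb + 3 semitones is pitch class 7, spelled on A as Abb.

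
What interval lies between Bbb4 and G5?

augmented sixth

Counting letters B–C–D–E–F–G gives a sixth.
Bbb→G = 10 semitones, 1 wider than the major sixth (9), so augmented.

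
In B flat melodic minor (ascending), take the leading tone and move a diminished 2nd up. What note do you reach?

Bbb

The leading tone of Bb melodic minor (ascending) is A.
A diminished second (0 semitones) above A lands on the letter B, giving Bbb.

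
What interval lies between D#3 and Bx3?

Counting letters D–E–F–G–A–B gives a sixth.
D#→B## = 10 semitones, 1 wider than the major sixth (9), so augmented.

augmented sixth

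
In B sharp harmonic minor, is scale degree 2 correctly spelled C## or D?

C##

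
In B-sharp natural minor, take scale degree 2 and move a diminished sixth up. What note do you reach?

Scale degree 2 of B# natural minor is C##.
A diminished sixth (7 semitones) above C## lands on the letter A, giving A.

A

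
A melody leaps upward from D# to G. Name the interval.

Counting letters D–E–F–G gives a fourth.
D#→G = 4 semitones, 1 narrower than the perfect fourth (5), so diminished.

diminished fourth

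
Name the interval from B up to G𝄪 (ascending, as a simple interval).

The letter names run B→G, a span of 5 letter steps, so the interval is some kind of sixth.
B to G## is 10 semitones. A major sixth is 9, so 10 makes it augmented.

augmented sixth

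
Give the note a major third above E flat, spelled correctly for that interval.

E up a major third is G#, so the target letter is G.
From Eb, a major third is 4 semitones up: G.

G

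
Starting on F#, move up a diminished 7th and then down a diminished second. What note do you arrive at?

D#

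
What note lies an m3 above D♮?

F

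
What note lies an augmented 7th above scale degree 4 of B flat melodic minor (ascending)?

D#

Scale degree 4 of Bb melodic minor (ascending) is Eb.
An augmented seventh (12 semitones) above Eb lands on the letter D, giving D#.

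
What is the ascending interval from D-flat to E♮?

The letter names run D→E, a span of 1 letter step, so the interval is some kind of second.
Db to E is 3 semitones. A major second is 2, so 3 makes it augmented.

augmented second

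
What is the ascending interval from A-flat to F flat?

Counting letters A–B–C–D–E–F gives a sixth.
Ab→Fb = 8 semitones, 1 narrower than the major sixth (9), so minor.

minor sixth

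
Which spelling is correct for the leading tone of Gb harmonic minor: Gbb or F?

F

Each scale degree takes a distinct letter name. Degree 7 of a scale on G must use the letter F.
F and Gbb are enharmonically the same pitch, but only F uses the letter F, so it is the correct spelling here.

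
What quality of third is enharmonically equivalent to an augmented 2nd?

minor

An augmented second spans 3 semitones.
A third spanning 3 semitones is minor (the major third is 4).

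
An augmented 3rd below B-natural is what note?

Gb

A third below B lands on the letter G.
An augmented third spans 5 semitones, so B moves to pitch class 6. On the letter G that is Gb.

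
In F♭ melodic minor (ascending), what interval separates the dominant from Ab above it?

major sixth

The dominant of Fb melodic minor (ascending) is Cb.
Cb up to Ab: letters C→A make it a sixth; 9 semitones makes it major.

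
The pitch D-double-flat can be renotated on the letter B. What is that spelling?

B#

Plain B sits 1 semitone below Dbb, so on the letter B the same pitch needs a sharp: B#.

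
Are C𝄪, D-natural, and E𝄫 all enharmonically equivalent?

Yes

C## is pitch class 2; D is pitch class 2; Ebb is pitch class 2.
All spellings map to pitch class 2, so they are enharmonically equivalent.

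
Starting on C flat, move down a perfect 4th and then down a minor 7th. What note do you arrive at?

A perfect fourth down from Cb is Gb (letter G, 5 semitones down).
A minor seventh down from Gb is Ab (letter A, 10 semitones down).

Ab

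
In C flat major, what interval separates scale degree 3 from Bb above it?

Scale degree 3 of Cb major is Eb.
Eb up to Bb: letters E→B make it a fifth; 7 semitones makes it perfect.

perfect fifth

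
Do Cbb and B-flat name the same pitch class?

Cbb is pitch class 10; Bb is pitch class 10.
All spellings map to pitch class 10, so they are enharmonically equivalent.

Yes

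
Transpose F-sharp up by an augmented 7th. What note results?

F up a major seventh is E, so the target letter is E.
From F#, an augmented seventh is 12 semitones up: E##.

E##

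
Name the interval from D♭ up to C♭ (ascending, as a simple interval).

The letter names run D→C, a span of 6 letter steps, so the interval is some kind of seventh.
Db to Cb is 10 semitones. A major seventh is 11, so 10 makes it minor.

minor seventh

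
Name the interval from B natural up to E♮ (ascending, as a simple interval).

perfect fourth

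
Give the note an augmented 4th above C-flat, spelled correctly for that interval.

F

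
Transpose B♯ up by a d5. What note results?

A fifth above B lands on the letter F.
A diminished fifth spans 6 semitones, so B# moves to pitch class 6. On the letter F that is F#.

F#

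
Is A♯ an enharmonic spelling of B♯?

No

Two spellings are enharmonically equivalent only if they share a pitch class.
Here A# → 10, B# → 0; 0 ≠ 10, so they are not.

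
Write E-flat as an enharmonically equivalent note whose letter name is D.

Eb is pitch class 3. The letter D alone is pitch class 2.
To reach pitch class 3 from D requires an offset of +1 semitone, i.e. sharp: D#.

D#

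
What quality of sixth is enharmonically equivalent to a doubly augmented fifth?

major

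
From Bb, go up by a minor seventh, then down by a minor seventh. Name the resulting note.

Bb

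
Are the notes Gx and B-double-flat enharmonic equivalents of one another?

G## = pitch class 9 and Bbb = pitch class 9 — the same pitch class, so they are enharmonic equivalents.

Yes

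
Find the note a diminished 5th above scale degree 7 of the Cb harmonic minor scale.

Scale degree 7 of Cb harmonic minor is Bb.
A diminished fifth (6 semitones) above Bb lands on the letter F, giving Fb.

Fb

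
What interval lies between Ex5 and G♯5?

The letter names run E→G, a span of 2 letter steps, so the interval is some kind of third.
E## to G# is 2 semitones. A major third is 4, so 2 makes it diminished.

diminished third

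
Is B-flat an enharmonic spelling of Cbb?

Yes

Bb = pitch class 10 and Cbb = pitch class 10 — the same pitch class, so they are enharmonic equivalents.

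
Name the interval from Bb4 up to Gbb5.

The letter names run B→G, a span of 5 letter steps, so the interval is some kind of sixth.
Bb to Gbb is 7 semitones. A major sixth is 9, so 7 makes it diminished.

diminished sixth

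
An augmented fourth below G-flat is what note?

G down a perfect fourth is D, so the target letter is D.
From Gb, an augmented fourth is 6 semitones down: Dbb.

Dbb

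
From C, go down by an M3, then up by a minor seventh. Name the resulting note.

Gb

A major third down from C is Ab (letter A, 4 semitones down).
A minor seventh up from Ab is Gb (letter G, 10 semitones up).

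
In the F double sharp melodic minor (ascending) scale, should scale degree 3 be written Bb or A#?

A#

Each scale degree takes a distinct letter name. Degree 3 of a scale on F must use the letter A.
A# and Bb are enharmonically the same pitch, but only A# uses the letter A, so it is the correct spelling here.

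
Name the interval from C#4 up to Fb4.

doubly diminished fourth

Counting letters C–D–E–F gives a fourth.
C#→Fb = 3 semitones, 2 narrower than the perfect fourth (5), so doubly diminished.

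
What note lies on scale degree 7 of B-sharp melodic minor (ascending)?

A##

Degree 7 takes the letter 6 steps above B, which is A.
In melodic minor (ascending), degree 7 sits 11 semitones above the tonic. B# + 11 semitones is pitch class 11, spelled on A as A##.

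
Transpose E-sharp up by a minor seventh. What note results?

D#

E up a major seventh is D#, so the target letter is D.
From E#, a minor seventh is 10 semitones up: D#.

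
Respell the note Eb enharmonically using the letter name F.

Plain F sits 2 semitones above Eb, so on the letter F the same pitch needs a double flat: Fbb.

Fbb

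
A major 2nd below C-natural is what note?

Bb

A second below C lands on the letter B.
A major second spans 2 semitones, so C moves to pitch class 10. On the letter B that is Bb.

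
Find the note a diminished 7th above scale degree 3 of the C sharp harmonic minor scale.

Scale degree 3 of C# harmonic minor is E.
A diminished seventh (9 semitones) above E lands on the letter D, giving Db.

Db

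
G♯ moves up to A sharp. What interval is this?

major second

The letter names run G→A, a span of 1 letter step, so the interval is some kind of second.
G# to A# is 2 semitones. A major second is 2, so 2 makes it major.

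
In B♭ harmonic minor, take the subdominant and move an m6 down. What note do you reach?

The subdominant of Bb harmonic minor is Eb.
A minor sixth (8 semitones) below Eb lands on the letter G, giving G.

G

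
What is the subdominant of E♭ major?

Ab

Degree 4 takes the letter 3 steps above E, which is A.
In major, degree 4 sits 5 semitones above the tonic. Eb + 5 semitones is pitch class 8, spelled on A as Ab.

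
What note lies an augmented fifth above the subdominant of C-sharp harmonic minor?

C##

The subdominant of C# harmonic minor is F#.
An augmented fifth (8 semitones) above F# lands on the letter C, giving C##.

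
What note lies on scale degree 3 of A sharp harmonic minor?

The A# harmonic minor scale runs A# B# C# D# E# F# G##.
Degree 3 is C#.

C#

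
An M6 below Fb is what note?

Abb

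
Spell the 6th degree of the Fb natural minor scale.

Dbb

The Fb natural minor scale runs Fb Gb Abb Bbb Cb Dbb Ebb.
Degree 6 is Dbb.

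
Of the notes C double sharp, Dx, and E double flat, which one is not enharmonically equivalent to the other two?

In 12-tone equal temperament, enharmonic equivalents share a pitch class. C## is pitch class 2; D## is pitch class 4; Ebb is pitch class 2.
C## and Ebb share pitch class 2, while D## is pitch class 4.

D##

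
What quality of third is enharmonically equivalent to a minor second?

A minor second spans 1 semitone.
A third spanning 1 semitone is doubly diminished (the major third is 4).

doubly diminished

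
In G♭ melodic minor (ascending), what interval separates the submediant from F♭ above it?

The submediant of Gb melodic minor (ascending) is Eb.
Eb up to Fb: letters E→F make it a second; 1 semitone makes it minor.

minor second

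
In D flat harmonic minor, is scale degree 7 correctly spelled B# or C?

C

Each scale degree takes a distinct letter name. Degree 7 of a scale on D must use the letter C.
C and B# are enharmonically the same pitch, but only C uses the letter C, so it is the correct spelling here.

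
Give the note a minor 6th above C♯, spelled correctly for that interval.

A

C up a major sixth is A, so the target letter is A.
From C#, a minor sixth is 8 semitones up: A.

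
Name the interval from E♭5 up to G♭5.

minor third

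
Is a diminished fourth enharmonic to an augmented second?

No

A diminished fourth spans 4 semitones; an augmented second spans 3.
The spans differ, so they are not enharmonic equivalents.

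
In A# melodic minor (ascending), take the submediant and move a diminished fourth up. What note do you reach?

B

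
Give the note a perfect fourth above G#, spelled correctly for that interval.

C#

A fourth above G lands on the letter C.
A perfect fourth spans 5 semitones, so G# moves to pitch class 1. On the letter C that is C#.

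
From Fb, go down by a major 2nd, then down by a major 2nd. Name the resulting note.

Dbb

A major second down from Fb is Ebb (letter E, 2 semitones down).
A major second down from Ebb is Dbb (letter D, 2 semitones down).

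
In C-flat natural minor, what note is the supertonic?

Db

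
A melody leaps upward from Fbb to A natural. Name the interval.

The letter names run F→A, a span of 2 letter steps, so the interval is some kind of third.
Fbb to A is 6 semitones. A major third is 4, so 6 makes it doubly augmented.

doubly augmented third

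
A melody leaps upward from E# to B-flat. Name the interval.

doubly diminished fifth

Counting letters E–F–G–A–B gives a fifth.
E#→Bb = 5 semitones, 2 narrower than the perfect fifth (7), so doubly diminished.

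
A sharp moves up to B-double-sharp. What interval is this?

augmented second

Counting letters A–B gives a second.
A#→B## = 3 semitones, 1 wider than the major second (2), so augmented.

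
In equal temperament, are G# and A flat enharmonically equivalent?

Yes

G# = pitch class 8 and Ab = pitch class 8 — the same pitch class, so they are enharmonic equivalents.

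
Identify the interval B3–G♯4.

Counting letters B–C–D–E–F–G gives a sixth.
B→G# = 9 semitones, exactly the major sixth.

major sixth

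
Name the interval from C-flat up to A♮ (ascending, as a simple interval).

augmented sixth

The letter names run C→A, a span of 5 letter steps, so the interval is some kind of sixth.
Cb to A is 10 semitones. A major sixth is 9, so 10 makes it augmented.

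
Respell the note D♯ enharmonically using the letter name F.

Fbb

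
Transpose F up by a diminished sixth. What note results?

Dbb

F up a major sixth is D, so the target letter is D.
From F, a diminished sixth is 7 semitones up: Dbb.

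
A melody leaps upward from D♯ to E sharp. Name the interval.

major second

Counting letters D–E gives a second.
D#→E# = 2 semitones, exactly the major second.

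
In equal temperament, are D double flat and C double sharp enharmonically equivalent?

No

Two spellings are enharmonically equivalent only if they share a pitch class.
Here Dbb → 0, C## → 2; 0 ≠ 2, so they are not.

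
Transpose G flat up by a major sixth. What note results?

Eb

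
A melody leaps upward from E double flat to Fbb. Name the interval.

minor second

The letter names run E→F, a span of 1 letter step, so the interval is some kind of second.
Ebb to Fbb is 1 semitone. A major second is 2, so 1 makes it minor.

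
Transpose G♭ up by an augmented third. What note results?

B

G up a major third is B, so the target letter is B.
From Gb, an augmented third is 5 semitones up: B.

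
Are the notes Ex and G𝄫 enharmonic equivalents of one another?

Two spellings are enharmonically equivalent only if they share a pitch class.
Here E## → 6, Gbb → 5; 5 ≠ 6, so they are not.

No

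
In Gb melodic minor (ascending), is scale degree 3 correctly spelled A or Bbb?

Each scale degree takes a distinct letter name. Degree 3 of a scale on G must use the letter B.
Bbb and A are enharmonically the same pitch, but only Bbb uses the letter B, so it is the correct spelling here.

Bbb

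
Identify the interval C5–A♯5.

Counting letters C–D–E–F–G–A gives a sixth.
C→A# = 10 semitones, 1 wider than the major sixth (9), so augmented.

augmented sixth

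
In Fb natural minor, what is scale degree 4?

Bbb

Degree 4 takes the letter 3 steps above F, which is B.
In natural minor, degree 4 sits 5 semitones above the tonic. Fb + 5 semitones is pitch class 9, spelled on B as Bbb.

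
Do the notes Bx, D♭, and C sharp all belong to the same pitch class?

B## is pitch class 1; Db is pitch class 1; C# is pitch class 1.
All spellings map to pitch class 1, so they are enharmonically equivalent.

Yes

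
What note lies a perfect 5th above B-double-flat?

Fb

A fifth above B lands on the letter F.
A perfect fifth spans 7 semitones, so Bbb moves to pitch class 4. On the letter F that is Fb.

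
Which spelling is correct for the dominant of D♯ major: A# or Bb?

Each scale degree takes a distinct letter name. Degree 5 of a scale on D must use the letter A.
A# and Bb are enharmonically the same pitch, but only A# uses the letter A, so it is the correct spelling here.

A#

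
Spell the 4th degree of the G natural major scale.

Degree 4 takes the letter 3 steps above G, which is C.
In major, degree 4 sits 5 semitones above the tonic. G + 5 semitones is pitch class 0, spelled on C as C.

C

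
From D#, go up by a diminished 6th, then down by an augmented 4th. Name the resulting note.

A diminished sixth up from D# is Bb (letter B, 7 semitones up).
An augmented fourth down from Bb is Fb (letter F, 6 semitones down).

Fb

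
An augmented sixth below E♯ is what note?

G

E down a major sixth is G, so the target letter is G.
From E#, an augmented sixth is 10 semitones down: G.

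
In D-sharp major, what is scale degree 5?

A#

Degree 5 takes the letter 4 steps above D, which is A.
In major, degree 5 sits 7 semitones above the tonic. D# + 7 semitones is pitch class 10, spelled on A as A#.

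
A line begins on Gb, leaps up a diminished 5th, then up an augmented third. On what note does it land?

F

A diminished fifth up from Gb is Dbb (letter D, 6 semitones up).
An augmented third up from Dbb is F (letter F, 5 semitones up).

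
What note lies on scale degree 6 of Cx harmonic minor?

A#

The C## harmonic minor scale runs C## D## E# F## G## A# B##.
Degree 6 is A#.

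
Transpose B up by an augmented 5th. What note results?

F##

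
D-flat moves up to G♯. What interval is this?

Counting letters D–E–F–G gives a fourth.
Db→G# = 7 semitones, 2 wider than the perfect fourth (5), so doubly augmented.

doubly augmented fourth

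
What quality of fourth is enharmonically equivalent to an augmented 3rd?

An augmented third spans 5 semitones.
A fourth spanning 5 semitones is perfect (the perfect fourth is 5).

perfect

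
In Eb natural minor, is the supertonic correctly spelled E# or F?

F

Each scale degree takes a distinct letter name. Degree 2 of a scale on E must use the letter F.
F and E# are enharmonically the same pitch, but only F uses the letter F, so it is the correct spelling here.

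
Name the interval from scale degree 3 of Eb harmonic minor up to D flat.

perfect fifth

Scale degree 3 of Eb harmonic minor is Gb.
Gb up to Db: letters G→D make it a fifth; 7 semitones makes it perfect.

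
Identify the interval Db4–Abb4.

diminished fifth

The letter names run D→A, a span of 4 letter steps, so the interval is some kind of fifth.
Db to Abb is 6 semitones. A perfect fifth is 7, so 6 makes it diminished.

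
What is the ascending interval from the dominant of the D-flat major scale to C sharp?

augmented third

The dominant of Db major is Ab.
Ab up to C#: letters A→C make it a third; 5 semitones makes it augmented.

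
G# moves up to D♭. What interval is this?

Counting letters G–A–B–C–D gives a fifth.
G#→Db = 5 semitones, 2 narrower than the perfect fifth (7), so doubly diminished.

doubly diminished fifth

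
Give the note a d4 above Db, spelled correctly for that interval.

Gbb

A fourth above D lands on the letter G.
A diminished fourth spans 4 semitones, so Db moves to pitch class 5. On the letter G that is Gbb.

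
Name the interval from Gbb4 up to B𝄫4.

major third

The letter names run G→B, a span of 2 letter steps, so the interval is some kind of third.
Gbb to Bbb is 4 semitones. A major third is 4, so 4 makes it major.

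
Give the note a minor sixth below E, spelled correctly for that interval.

G#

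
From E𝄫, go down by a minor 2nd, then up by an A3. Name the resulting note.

F#

A minor second down from Ebb is Db (letter D, 1 semitone down).
An augmented third up from Db is F# (letter F, 5 semitones up).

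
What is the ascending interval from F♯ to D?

minor sixth

Counting letters F–G–A–B–C–D gives a sixth.
F#→D = 8 semitones, 1 narrower than the major sixth (9), so minor.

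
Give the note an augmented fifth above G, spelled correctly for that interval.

D#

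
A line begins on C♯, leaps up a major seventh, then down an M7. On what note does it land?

A major seventh up from C# is B# (letter B, 11 semitones up).
A major seventh down from B# is C# (letter C, 11 semitones down).

C#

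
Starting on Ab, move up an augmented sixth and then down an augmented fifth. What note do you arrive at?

Bb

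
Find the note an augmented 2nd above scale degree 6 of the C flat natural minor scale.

Bb

Scale degree 6 of Cb natural minor is Abb.
An augmented second (3 semitones) above Abb lands on the letter B, giving Bb.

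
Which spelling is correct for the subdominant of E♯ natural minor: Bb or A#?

A#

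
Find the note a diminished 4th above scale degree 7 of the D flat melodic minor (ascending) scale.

Scale degree 7 of Db melodic minor (ascending) is C.
A diminished fourth (4 semitones) above C lands on the letter F, giving Fb.

Fb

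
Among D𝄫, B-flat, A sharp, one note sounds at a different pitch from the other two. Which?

Dbb

In 12-tone equal temperament, enharmonic equivalents share a pitch class. Dbb is pitch class 0; Bb is pitch class 10; A# is pitch class 10.
Bb and A# share pitch class 10, while Dbb is pitch class 0.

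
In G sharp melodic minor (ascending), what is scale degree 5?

D#

The G# melodic minor (ascending) scale runs G# A# B C# D# E# F##.
Degree 5 is D#.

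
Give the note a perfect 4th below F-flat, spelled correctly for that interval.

A fourth below F lands on the letter C.
A perfect fourth spans 5 semitones, so Fb moves to pitch class 11. On the letter C that is Cb.

Cb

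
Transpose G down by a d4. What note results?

D#

A fourth below G lands on the letter D.
A diminished fourth spans 4 semitones, so G moves to pitch class 3. On the letter D that is D#.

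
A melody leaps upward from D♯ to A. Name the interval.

diminished fifth

The letter names run D→A, a span of 4 letter steps, so the interval is some kind of fifth.
D# to A is 6 semitones. A perfect fifth is 7, so 6 makes it diminished.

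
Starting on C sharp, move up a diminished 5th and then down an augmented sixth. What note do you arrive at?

A diminished fifth up from C# is G (letter G, 6 semitones up).
An augmented sixth down from G is Bbb (letter B, 10 semitones down).

Bbb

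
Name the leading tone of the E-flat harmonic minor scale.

D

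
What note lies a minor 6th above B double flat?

Gbb

A sixth above B lands on the letter G.
A minor sixth spans 8 semitones, so Bbb moves to pitch class 5. On the letter G that is Gbb.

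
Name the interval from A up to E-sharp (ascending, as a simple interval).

augmented fifth

The letter names run A→E, a span of 4 letter steps, so the interval is some kind of fifth.
A to E# is 8 semitones. A perfect fifth is 7, so 8 makes it augmented.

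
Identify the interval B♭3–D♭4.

The letter names run B→D, a span of 2 letter steps, so the interval is some kind of third.
Bb to Db is 3 semitones. A major third is 4, so 3 makes it minor.

minor third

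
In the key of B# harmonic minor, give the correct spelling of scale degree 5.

F##

The B# harmonic minor scale runs B# C## D# E# F## G# A##.
Degree 5 is F##.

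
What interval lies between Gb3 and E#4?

doubly augmented sixth

Counting letters G–A–B–C–D–E gives a sixth.
Gb→E# = 11 semitones, 2 wider than the major sixth (9), so doubly augmented.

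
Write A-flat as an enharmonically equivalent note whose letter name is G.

G#

Ab is pitch class 8. The letter G alone is pitch class 7.
To reach pitch class 8 from G requires an offset of +1 semitone, i.e. sharp: G#.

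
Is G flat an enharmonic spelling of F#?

Yes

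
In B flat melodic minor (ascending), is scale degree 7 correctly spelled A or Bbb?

Each scale degree takes a distinct letter name. Degree 7 of a scale on B must use the letter A.
A and Bbb are enharmonically the same pitch, but only A uses the letter A, so it is the correct spelling here.

A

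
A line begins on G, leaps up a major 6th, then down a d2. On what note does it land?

D##

A major sixth up from G is E (letter E, 9 semitones up).
A diminished second down from E is D## (letter D, 0 semitones down).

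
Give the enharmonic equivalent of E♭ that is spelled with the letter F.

Plain F sits 2 semitones above Eb, so on the letter F the same pitch needs a double flat: Fbb.

Fbb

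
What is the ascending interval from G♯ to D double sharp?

Counting letters G–A–B–C–D gives a fifth.
G#→D## = 8 semitones, 1 wider than the perfect fifth (7), so augmented.

augmented fifth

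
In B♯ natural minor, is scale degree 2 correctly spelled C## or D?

C##

Each scale degree takes a distinct letter name. Degree 2 of a scale on B must use the letter C.
C## and D are enharmonically the same pitch, but only C## uses the letter C, so it is the correct spelling here.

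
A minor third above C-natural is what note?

C up a major third is E, so the target letter is E.
From C, a minor third is 3 semitones up: Eb.

Eb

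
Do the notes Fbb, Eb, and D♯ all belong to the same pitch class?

Yes

Fbb = pitch class 3 and Eb = pitch class 3 and D# = pitch class 3 — the same pitch class, so they are enharmonic equivalents.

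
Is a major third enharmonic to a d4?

A major third spans 4 semitones; a diminished fourth spans 4.
They are enharmonically equivalent.

Yes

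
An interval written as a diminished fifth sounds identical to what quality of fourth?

A diminished fifth spans 6 semitones.
A fourth spanning 6 semitones is augmented (the perfect fourth is 5).

augmented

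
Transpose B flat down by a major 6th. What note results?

B down a major sixth is D, so the target letter is D.
From Bb, a major sixth is 9 semitones down: Db.

Db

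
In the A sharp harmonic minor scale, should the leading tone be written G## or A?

Each scale degree takes a distinct letter name. Degree 7 of a scale on A must use the letter G.
G## and A are enharmonically the same pitch, but only G## uses the letter G, so it is the correct spelling here.

G##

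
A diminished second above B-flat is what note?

Cbb

A second above B lands on the letter C.
A diminished second spans 0 semitones, so Bb moves to pitch class 10. On the letter C that is Cbb.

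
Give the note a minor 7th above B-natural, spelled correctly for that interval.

A

B up a major seventh is A#, so the target letter is A.
From B, a minor seventh is 10 semitones up: A.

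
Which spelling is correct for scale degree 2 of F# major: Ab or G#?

Each scale degree takes a distinct letter name. Degree 2 of a scale on F must use the letter G.
G# and Ab are enharmonically the same pitch, but only G# uses the letter G, so it is the correct spelling here.

G#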